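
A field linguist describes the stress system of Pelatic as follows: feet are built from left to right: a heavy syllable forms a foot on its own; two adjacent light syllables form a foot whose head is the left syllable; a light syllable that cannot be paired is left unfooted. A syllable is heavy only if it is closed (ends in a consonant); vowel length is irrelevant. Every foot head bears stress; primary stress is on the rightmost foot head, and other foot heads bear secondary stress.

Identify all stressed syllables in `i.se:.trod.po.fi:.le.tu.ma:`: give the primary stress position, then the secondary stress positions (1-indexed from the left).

primary 6, secondary 1, 3, 4

Weights: 1 i L, 2 se: L, 3 trod H, 4 po L, 5 fi: L, 6 le L, 7 tu L, 8 ma: L.
Parse left to right (heavy = foot alone; LL = one foot; stranded L unfooted): (ˈi.se:) (ˈtrod) (ˈpo.fi:) (ˈle.tu) ma:.
Foot heads: 1, 3, 4, 6.
Primary stress on the rightmost head = syllable 6.
Secondary stress on 1, 3, 4: ˌi.se:.ˌtrod.ˌpo.fi:.ˈle.tu.ma:.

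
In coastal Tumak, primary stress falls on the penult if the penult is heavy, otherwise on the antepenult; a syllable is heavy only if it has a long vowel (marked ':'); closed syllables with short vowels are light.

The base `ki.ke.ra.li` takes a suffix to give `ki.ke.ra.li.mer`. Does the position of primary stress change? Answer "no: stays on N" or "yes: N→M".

Base `ki.ke.ra.li` (4 syllables):
  Weights: 2 ke L, 3 ra L, 4 li L.
  The penult (syllable 3, ra) is light, so stress falls on the antepenult (syllable 2, ke).
  → primary stress on syllable 2.
Suffixed `ki.ke.ra.li.mer` (5 syllables):
  Weights: 3 ra L, 4 li L, 5 mer L.
  The penult (syllable 4, li) is light, so stress falls on the antepenult (syllable 3, ra).
  → primary stress on syllable 3.

yes: 2→3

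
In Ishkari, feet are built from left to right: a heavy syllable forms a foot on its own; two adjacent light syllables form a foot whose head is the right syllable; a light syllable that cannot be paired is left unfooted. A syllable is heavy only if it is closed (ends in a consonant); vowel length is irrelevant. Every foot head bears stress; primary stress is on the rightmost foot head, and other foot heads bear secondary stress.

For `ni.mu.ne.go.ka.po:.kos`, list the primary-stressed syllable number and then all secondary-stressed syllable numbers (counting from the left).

Weights: 1 ni L, 2 mu L, 3 ne L, 4 go L, 5 ka L, 6 po: L, 7 kos H.
Parse left to right (heavy = foot alone; LL = one foot; stranded L unfooted): (ni.ˈmu) (ne.ˈgo) (ka.ˈpo:) (ˈkos).
Foot heads: 2, 4, 6, 7.
Primary stress on the rightmost head = syllable 7.
Secondary stress on 2, 4, 6: ni.ˌmu.ne.ˌgo.ka.ˌpo:.ˈkos.

primary 7, secondary 2, 4, 6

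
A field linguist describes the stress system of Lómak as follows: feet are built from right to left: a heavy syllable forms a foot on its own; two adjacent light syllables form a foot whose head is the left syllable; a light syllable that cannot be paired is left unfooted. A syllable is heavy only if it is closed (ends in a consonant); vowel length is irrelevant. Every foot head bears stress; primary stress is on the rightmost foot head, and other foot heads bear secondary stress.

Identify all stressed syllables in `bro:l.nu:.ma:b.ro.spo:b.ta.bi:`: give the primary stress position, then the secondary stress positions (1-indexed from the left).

Weights: 1 bro:l H, 2 nu: L, 3 ma:b H, 4 ro L, 5 spo:b H, 6 ta L, 7 bi: L.
Parse right to left (heavy = foot alone; LL = one foot; stranded L unfooted): (ˈbro:l) nu: (ˈma:b) ro (ˈspo:b) (ˈta.bi:).
Foot heads: 1, 3, 5, 6.
Primary stress on the rightmost head = syllable 6.
Secondary stress on 1, 3, 5: ˌbro:l.nu:.ˌma:b.ro.ˌspo:b.ˈta.bi:.

primary 6, secondary 1, 3, 5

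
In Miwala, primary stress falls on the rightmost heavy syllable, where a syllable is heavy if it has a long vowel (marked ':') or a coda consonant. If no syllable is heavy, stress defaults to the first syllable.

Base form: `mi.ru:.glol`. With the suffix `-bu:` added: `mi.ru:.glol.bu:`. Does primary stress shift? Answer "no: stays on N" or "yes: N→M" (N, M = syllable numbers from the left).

Base `mi.ru:.glol` (3 syllables):
  Weights: 1 mi L, 2 ru: H, 3 glol H.
  Heavy syllables in the domain: 2, 3. The rightmost is syllable 3 (glol).
  → primary stress on syllable 3.
Suffixed `mi.ru:.glol.bu:` (4 syllables):
  Weights: 1 mi L, 2 ru: H, 3 glol H, 4 bu: H.
  Heavy syllables in the domain: 2, 3, 4. The rightmost is syllable 4 (bu:).
  → primary stress on syllable 4.

yes: 3→4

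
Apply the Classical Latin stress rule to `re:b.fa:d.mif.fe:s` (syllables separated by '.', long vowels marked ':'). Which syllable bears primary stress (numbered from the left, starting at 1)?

3

Classical Latin: stress the penult if heavy (long vowel or closed), else the antepenult.
Weights: 2 fa:d H, 3 mif H, 4 fe:s H.
The penult (syllable 3, mif) is heavy, so it takes stress.
Stress on syllable 3: re:b.fa:d.ˈmif.fe:s.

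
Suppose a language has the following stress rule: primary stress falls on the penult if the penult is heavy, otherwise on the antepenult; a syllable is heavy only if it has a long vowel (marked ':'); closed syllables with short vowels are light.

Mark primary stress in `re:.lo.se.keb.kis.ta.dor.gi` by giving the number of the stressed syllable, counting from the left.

6

Weights: 6 ta L, 7 dor L, 8 gi L.
The penult (syllable 7, dor) is light, so stress falls on the antepenult (syllable 6, ta).
Primary stress: syllable 6 → re:.lo.se.keb.kis.ˈta.dor.gi.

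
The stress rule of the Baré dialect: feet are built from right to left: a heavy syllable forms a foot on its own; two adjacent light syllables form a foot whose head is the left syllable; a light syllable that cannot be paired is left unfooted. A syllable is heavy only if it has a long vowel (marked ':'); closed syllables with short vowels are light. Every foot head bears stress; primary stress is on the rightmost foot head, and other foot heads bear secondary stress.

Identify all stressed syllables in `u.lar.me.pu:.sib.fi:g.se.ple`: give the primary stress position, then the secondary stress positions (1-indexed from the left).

primary 7, secondary 2, 4, 6

Weights: 1 u L, 2 lar L, 3 me L, 4 pu: H, 5 sib L, 6 fi:g H, 7 se L, 8 ple L.
Parse right to left (heavy = foot alone; LL = one foot; stranded L unfooted): u (ˈlar.me) (ˈpu:) sib (ˈfi:g) (ˈse.ple).
Foot heads: 2, 4, 6, 7.
Primary stress on the rightmost head = syllable 7.
Secondary stress on 2, 4, 6: u.ˌlar.me.ˌpu:.sib.ˌfi:g.ˈse.ple.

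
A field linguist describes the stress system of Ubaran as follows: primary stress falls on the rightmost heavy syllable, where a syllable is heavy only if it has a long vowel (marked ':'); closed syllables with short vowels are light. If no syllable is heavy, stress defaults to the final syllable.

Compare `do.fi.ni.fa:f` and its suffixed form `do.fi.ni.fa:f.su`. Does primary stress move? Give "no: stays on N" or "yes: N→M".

no: stays on 4

Base `do.fi.ni.fa:f` (4 syllables):
  Weights: 1 do L, 2 fi L, 3 ni L, 4 fa:f H.
  Heavy syllables in the domain: 4. The rightmost is syllable 4 (fa:f).
  → primary stress on syllable 4.
Suffixed `do.fi.ni.fa:f.su` (5 syllables):
  Weights: 1 do L, 2 fi L, 3 ni L, 4 fa:f H, 5 su L.
  Heavy syllables in the domain: 4. The rightmost is syllable 4 (fa:f).
  → primary stress on syllable 4.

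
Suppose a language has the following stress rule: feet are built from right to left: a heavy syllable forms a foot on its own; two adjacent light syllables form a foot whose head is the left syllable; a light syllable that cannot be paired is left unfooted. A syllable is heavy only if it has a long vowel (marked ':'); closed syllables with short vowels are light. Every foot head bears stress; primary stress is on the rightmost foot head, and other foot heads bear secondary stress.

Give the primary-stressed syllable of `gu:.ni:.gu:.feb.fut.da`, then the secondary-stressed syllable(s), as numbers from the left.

primary 5, secondary 1, 2, 3

Weights: 1 gu: H, 2 ni: H, 3 gu: H, 4 feb L, 5 fut L, 6 da L.
Parse right to left (heavy = foot alone; LL = one foot; stranded L unfooted): (ˈgu:) (ˈni:) (ˈgu:) feb (ˈfut.da).
Foot heads: 1, 2, 3, 5.
Primary stress on the rightmost head = syllable 5.
Secondary stress on 1, 2, 3: ˌgu:.ˌni:.ˌgu:.feb.ˈfut.da.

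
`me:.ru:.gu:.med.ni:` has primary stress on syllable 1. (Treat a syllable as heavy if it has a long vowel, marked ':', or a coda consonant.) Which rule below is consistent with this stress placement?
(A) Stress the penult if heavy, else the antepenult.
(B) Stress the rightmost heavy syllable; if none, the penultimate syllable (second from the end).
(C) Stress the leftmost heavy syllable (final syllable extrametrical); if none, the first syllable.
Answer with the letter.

C

Rule A → syllable 4 (observed: 1).
Rule B → syllable 5 (observed: 1).
Rule C → syllable 1 ✓.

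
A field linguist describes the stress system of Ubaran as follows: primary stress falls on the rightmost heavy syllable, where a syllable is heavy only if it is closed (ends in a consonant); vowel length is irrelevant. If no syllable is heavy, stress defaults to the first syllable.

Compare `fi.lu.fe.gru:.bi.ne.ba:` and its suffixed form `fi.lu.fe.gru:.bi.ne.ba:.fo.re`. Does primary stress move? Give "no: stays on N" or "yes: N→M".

no: stays on 1

Base `fi.lu.fe.gru:.bi.ne.ba:` (7 syllables):
  Weights: 1 fi L, 2 lu L, 3 fe L, 4 gru: L, 5 bi L, 6 ne L, 7 ba: L.
  No heavy syllable in the domain; default to the first syllable = syllable 1.
  → primary stress on syllable 1.
Suffixed `fi.lu.fe.gru:.bi.ne.ba:.fo.re` (9 syllables):
  Weights: 1 fi L, 2 lu L, 3 fe L, 4 gru: L, 5 bi L, 6 ne L, 7 ba: L, 8 fo L, 9 re L.
  No heavy syllable in the domain; default to the first syllable = syllable 1.
  → primary stress on syllable 1.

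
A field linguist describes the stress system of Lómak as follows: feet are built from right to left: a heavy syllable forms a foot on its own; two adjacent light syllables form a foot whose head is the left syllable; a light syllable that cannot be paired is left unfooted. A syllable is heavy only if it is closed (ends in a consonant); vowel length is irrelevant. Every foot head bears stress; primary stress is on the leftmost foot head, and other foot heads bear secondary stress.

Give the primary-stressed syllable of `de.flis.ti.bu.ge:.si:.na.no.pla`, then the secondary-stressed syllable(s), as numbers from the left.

Weights: 1 de L, 2 flis H, 3 ti L, 4 bu L, 5 ge: L, 6 si: L, 7 na L, 8 no L, 9 pla L.
Parse right to left (heavy = foot alone; LL = one foot; stranded L unfooted): de (ˈflis) ti (ˈbu.ge:) (ˈsi:.na) (ˈno.pla).
Foot heads: 2, 4, 6, 8.
Primary stress on the leftmost head = syllable 2.
Secondary stress on 4, 6, 8: de.ˈflis.ti.ˌbu.ge:.ˌsi:.na.ˌno.pla.

primary 2, secondary 4, 6, 8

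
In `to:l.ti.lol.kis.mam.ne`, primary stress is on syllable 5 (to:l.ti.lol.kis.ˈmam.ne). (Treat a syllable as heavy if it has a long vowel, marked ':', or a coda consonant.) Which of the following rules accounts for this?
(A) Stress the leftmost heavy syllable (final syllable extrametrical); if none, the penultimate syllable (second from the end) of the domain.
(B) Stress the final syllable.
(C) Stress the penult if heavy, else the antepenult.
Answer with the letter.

C

Rule A → syllable 1 (observed: 5).
Rule B → syllable 6 (observed: 5).
Rule C → syllable 5 ✓.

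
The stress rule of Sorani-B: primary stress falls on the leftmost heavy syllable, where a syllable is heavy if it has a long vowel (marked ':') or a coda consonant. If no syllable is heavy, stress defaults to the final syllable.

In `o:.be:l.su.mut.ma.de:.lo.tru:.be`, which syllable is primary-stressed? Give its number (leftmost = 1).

1

Weights: 1 o: H, 2 be:l H, 3 su L, 4 mut H, 5 ma L, 6 de: H, 7 lo L, 8 tru: H, 9 be L.
Heavy syllables in the domain: 1, 2, 4, 6, 8. The leftmost is syllable 1 (o:).
Primary stress: syllable 1 → ˈo:.be:l.su.mut.ma.de:.lo.tru:.be.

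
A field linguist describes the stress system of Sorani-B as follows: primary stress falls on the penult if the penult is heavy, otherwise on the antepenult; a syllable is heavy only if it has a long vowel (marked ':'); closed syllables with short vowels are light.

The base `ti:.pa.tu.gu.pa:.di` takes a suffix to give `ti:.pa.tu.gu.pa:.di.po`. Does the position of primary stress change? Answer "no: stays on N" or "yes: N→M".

no: stays on 5

Base `ti:.pa.tu.gu.pa:.di` (6 syllables):
  Weights: 4 gu L, 5 pa: H, 6 di L.
  The penult (syllable 5, pa:) is heavy, so it takes stress.
  → primary stress on syllable 5.
Suffixed `ti:.pa.tu.gu.pa:.di.po` (7 syllables):
  Weights: 5 pa: H, 6 di L, 7 po L.
  The penult (syllable 6, di) is light, so stress falls on the antepenult (syllable 5, pa:).
  → primary stress on syllable 5.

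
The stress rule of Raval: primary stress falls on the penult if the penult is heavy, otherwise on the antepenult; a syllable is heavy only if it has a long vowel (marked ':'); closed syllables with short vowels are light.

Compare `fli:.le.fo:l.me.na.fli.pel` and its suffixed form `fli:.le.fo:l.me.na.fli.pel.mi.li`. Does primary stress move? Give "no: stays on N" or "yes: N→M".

yes: 5→7

Base `fli:.le.fo:l.me.na.fli.pel` (7 syllables):
  Weights: 5 na L, 6 fli L, 7 pel L.
  The penult (syllable 6, fli) is light, so stress falls on the antepenult (syllable 5, na).
  → primary stress on syllable 5.
Suffixed `fli:.le.fo:l.me.na.fli.pel.mi.li` (9 syllables):
  Weights: 7 pel L, 8 mi L, 9 li L.
  The penult (syllable 8, mi) is light, so stress falls on the antepenult (syllable 7, pel).
  → primary stress on syllable 7.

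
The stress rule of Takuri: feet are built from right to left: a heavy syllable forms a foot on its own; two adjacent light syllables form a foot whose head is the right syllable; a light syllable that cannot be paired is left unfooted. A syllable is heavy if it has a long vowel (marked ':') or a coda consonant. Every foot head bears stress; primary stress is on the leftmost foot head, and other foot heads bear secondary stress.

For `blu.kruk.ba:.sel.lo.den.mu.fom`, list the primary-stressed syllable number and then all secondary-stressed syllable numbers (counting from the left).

primary 2, secondary 3, 4, 6, 8

Weights: 1 blu L, 2 kruk H, 3 ba: H, 4 sel H, 5 lo L, 6 den H, 7 mu L, 8 fom H.
Parse right to left (heavy = foot alone; LL = one foot; stranded L unfooted): blu (ˈkruk) (ˈba:) (ˈsel) lo (ˈden) mu (ˈfom).
Foot heads: 2, 3, 4, 6, 8.
Primary stress on the leftmost head = syllable 2.
Secondary stress on 3, 4, 6, 8: blu.ˈkruk.ˌba:.ˌsel.lo.ˌden.mu.ˌfom.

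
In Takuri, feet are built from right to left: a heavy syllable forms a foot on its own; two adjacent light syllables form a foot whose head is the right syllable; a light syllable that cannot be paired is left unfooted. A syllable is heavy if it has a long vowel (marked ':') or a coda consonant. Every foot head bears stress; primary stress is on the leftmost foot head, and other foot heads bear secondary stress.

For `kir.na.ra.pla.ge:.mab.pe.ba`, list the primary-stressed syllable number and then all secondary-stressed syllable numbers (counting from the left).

Weights: 1 kir H, 2 na L, 3 ra L, 4 pla L, 5 ge: H, 6 mab H, 7 pe L, 8 ba L.
Parse right to left (heavy = foot alone; LL = one foot; stranded L unfooted): (ˈkir) na (ra.ˈpla) (ˈge:) (ˈmab) (pe.ˈba).
Foot heads: 1, 4, 5, 6, 8.
Primary stress on the leftmost head = syllable 1.
Secondary stress on 4, 5, 6, 8: ˈkir.na.ra.ˌpla.ˌge:.ˌmab.pe.ˌba.

primary 1, secondary 4, 5, 6, 8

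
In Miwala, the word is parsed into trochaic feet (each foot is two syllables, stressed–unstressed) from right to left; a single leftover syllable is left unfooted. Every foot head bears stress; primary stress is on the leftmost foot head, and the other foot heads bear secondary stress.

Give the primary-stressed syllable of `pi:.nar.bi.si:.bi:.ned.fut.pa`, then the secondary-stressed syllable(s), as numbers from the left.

Parse right to left into trochaic (ˈσσ) feet: (ˈpi:.nar) (ˈbi.si:) (ˈbi:.ned) (ˈfut.pa).
Foot heads (stressed positions): 1, 3, 5, 7.
End Rule Leftmost: primary stress on the leftmost head = syllable 1.
Secondary stress on 3, 5, 7: ˈpi:.nar.ˌbi.si:.ˌbi:.ned.ˌfut.pa.

primary 1, secondary 3, 5, 7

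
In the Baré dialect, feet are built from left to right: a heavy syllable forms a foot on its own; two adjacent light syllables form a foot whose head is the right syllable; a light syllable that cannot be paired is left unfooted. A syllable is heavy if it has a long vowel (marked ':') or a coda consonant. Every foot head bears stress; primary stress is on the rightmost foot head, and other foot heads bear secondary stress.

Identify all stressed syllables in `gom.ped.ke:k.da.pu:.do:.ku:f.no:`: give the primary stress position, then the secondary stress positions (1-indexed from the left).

primary 8, secondary 1, 2, 3, 5, 6, 7

Weights: 1 gom H, 2 ped H, 3 ke:k H, 4 da L, 5 pu: H, 6 do: H, 7 ku:f H, 8 no: H.
Parse left to right (heavy = foot alone; LL = one foot; stranded L unfooted): (ˈgom) (ˈped) (ˈke:k) da (ˈpu:) (ˈdo:) (ˈku:f) (ˈno:).
Foot heads: 1, 2, 3, 5, 6, 7, 8.
Primary stress on the rightmost head = syllable 8.
Secondary stress on 1, 2, 3, 5, 6, 7: ˌgom.ˌped.ˌke:k.da.ˌpu:.ˌdo:.ˌku:f.ˈno:.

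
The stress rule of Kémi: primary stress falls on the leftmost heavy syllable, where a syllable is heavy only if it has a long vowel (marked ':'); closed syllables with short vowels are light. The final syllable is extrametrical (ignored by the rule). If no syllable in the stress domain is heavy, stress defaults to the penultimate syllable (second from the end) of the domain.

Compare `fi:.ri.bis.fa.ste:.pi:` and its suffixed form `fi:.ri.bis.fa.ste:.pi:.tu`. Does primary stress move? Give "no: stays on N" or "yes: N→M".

Base `fi:.ri.bis.fa.ste:.pi:` (6 syllables):
  The final syllable (6, pi:) is extrametrical; the stress domain is syllables 1–5.
  Weights: 1 fi: H, 2 ri L, 3 bis L, 4 fa L, 5 ste: H.
  Heavy syllables in the domain: 1, 5. The leftmost is syllable 1 (fi:).
  → primary stress on syllable 1.
Suffixed `fi:.ri.bis.fa.ste:.pi:.tu` (7 syllables):
  The final syllable (7, tu) is extrametrical; the stress domain is syllables 1–6.
  Weights: 1 fi: H, 2 ri L, 3 bis L, 4 fa L, 5 ste: H, 6 pi: H.
  Heavy syllables in the domain: 1, 5, 6. The leftmost is syllable 1 (fi:).
  → primary stress on syllable 1.

no: stays on 1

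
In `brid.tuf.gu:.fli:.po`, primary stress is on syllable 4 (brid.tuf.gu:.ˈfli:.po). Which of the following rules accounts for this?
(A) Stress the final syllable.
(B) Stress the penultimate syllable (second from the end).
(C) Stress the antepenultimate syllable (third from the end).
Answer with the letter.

Rule A → syllable 5 (observed: 4).
Rule B → syllable 4 ✓.
Rule C → syllable 3 (observed: 4).

B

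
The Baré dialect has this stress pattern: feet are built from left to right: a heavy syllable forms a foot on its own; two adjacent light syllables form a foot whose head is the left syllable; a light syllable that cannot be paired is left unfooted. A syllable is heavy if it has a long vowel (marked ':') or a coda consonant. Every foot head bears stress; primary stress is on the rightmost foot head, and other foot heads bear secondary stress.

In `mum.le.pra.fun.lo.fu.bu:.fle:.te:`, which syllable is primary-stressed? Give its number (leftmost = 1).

9

Weights: 1 mum H, 2 le L, 3 pra L, 4 fun H, 5 lo L, 6 fu L, 7 bu: H, 8 fle: H, 9 te: H.
Parse left to right (heavy = foot alone; LL = one foot; stranded L unfooted): (ˈmum) (ˈle.pra) (ˈfun) (ˈlo.fu) (ˈbu:) (ˈfle:) (ˈte:).
Foot heads: 1, 2, 4, 5, 7, 8, 9.
Primary stress on the rightmost head = syllable 9.
Primary stress: syllable 9 → mum.le.pra.fun.lo.fu.bu:.fle:.ˈte:.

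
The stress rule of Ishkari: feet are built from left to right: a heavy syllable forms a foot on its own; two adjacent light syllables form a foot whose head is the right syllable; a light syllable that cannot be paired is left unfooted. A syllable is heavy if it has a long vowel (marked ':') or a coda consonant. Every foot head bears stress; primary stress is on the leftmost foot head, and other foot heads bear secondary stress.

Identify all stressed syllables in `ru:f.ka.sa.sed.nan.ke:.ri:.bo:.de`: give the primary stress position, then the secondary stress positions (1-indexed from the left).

Weights: 1 ru:f H, 2 ka L, 3 sa L, 4 sed H, 5 nan H, 6 ke: H, 7 ri: H, 8 bo: H, 9 de L.
Parse left to right (heavy = foot alone; LL = one foot; stranded L unfooted): (ˈru:f) (ka.ˈsa) (ˈsed) (ˈnan) (ˈke:) (ˈri:) (ˈbo:) de.
Foot heads: 1, 3, 4, 5, 6, 7, 8.
Primary stress on the leftmost head = syllable 1.
Secondary stress on 3, 4, 5, 6, 7, 8: ˈru:f.ka.ˌsa.ˌsed.ˌnan.ˌke:.ˌri:.ˌbo:.de.

primary 1, secondary 3, 4, 5, 6, 7, 8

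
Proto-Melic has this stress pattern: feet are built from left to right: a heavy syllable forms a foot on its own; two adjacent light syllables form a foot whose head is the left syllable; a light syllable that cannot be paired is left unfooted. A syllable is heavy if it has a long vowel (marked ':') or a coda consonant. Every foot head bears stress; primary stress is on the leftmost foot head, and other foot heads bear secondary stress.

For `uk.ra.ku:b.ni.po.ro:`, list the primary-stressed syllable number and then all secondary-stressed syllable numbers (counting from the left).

Weights: 1 uk H, 2 ra L, 3 ku:b H, 4 ni L, 5 po L, 6 ro: H.
Parse left to right (heavy = foot alone; LL = one foot; stranded L unfooted): (ˈuk) ra (ˈku:b) (ˈni.po) (ˈro:).
Foot heads: 1, 3, 4, 6.
Primary stress on the leftmost head = syllable 1.
Secondary stress on 3, 4, 6: ˈuk.ra.ˌku:b.ˌni.po.ˌro:.

primary 1, secondary 3, 4, 6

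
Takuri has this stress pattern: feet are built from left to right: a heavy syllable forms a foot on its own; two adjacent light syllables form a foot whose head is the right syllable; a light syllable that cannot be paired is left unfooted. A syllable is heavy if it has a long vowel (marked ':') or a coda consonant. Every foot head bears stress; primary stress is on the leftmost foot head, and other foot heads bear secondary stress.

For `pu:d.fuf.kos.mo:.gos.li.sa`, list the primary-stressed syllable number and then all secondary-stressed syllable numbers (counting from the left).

Weights: 1 pu:d H, 2 fuf H, 3 kos H, 4 mo: H, 5 gos H, 6 li L, 7 sa L.
Parse left to right (heavy = foot alone; LL = one foot; stranded L unfooted): (ˈpu:d) (ˈfuf) (ˈkos) (ˈmo:) (ˈgos) (li.ˈsa).
Foot heads: 1, 2, 3, 4, 5, 7.
Primary stress on the leftmost head = syllable 1.
Secondary stress on 2, 3, 4, 5, 7: ˈpu:d.ˌfuf.ˌkos.ˌmo:.ˌgos.li.ˌsa.

primary 1, secondary 2, 3, 4, 5, 7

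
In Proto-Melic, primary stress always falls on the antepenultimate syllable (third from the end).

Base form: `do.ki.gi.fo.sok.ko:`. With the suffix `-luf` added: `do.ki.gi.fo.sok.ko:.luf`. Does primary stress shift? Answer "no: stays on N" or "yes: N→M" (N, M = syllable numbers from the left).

yes: 4→5

Base `do.ki.gi.fo.sok.ko:` (6 syllables):
  The word has 6 syllables; the antepenultimate syllable (third from the end) is syllable 4 (fo).
  → primary stress on syllable 4.
Suffixed `do.ki.gi.fo.sok.ko:.luf` (7 syllables):
  The word has 7 syllables; the antepenultimate syllable (third from the end) is syllable 5 (sok).
  → primary stress on syllable 5.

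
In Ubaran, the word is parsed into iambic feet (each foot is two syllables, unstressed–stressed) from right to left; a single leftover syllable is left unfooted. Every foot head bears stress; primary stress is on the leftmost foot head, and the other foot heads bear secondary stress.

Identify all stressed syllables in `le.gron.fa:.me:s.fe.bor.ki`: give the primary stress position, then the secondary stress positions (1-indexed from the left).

primary 3, secondary 5, 7

Parse right to left into iambic (σˈσ) feet: le (gron.ˈfa:) (me:s.ˈfe) (bor.ˈki). Syllable 1 is left unfooted.
Foot heads (stressed positions): 3, 5, 7.
End Rule Leftmost: primary stress on the leftmost head = syllable 3.
Secondary stress on 5, 7: le.gron.ˈfa:.me:s.ˌfe.bor.ˌki.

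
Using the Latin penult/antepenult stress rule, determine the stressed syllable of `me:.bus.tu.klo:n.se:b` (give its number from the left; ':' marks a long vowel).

4

Classical Latin: stress the penult if heavy (long vowel or closed), else the antepenult.
Weights: 3 tu L, 4 klo:n H, 5 se:b H.
The penult (syllable 4, klo:n) is heavy, so it takes stress.
Stress on syllable 4: me:.bus.tu.ˈklo:n.se:b.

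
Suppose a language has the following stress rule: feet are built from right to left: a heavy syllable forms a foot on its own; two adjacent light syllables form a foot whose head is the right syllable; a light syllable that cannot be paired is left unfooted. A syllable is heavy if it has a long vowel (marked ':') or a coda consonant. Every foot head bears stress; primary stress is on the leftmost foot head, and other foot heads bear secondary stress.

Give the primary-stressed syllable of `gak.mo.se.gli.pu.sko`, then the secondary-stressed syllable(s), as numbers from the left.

Weights: 1 gak H, 2 mo L, 3 se L, 4 gli L, 5 pu L, 6 sko L.
Parse right to left (heavy = foot alone; LL = one foot; stranded L unfooted): (ˈgak) mo (se.ˈgli) (pu.ˈsko).
Foot heads: 1, 4, 6.
Primary stress on the leftmost head = syllable 1.
Secondary stress on 4, 6: ˈgak.mo.se.ˌgli.pu.ˌsko.

primary 1, secondary 4, 6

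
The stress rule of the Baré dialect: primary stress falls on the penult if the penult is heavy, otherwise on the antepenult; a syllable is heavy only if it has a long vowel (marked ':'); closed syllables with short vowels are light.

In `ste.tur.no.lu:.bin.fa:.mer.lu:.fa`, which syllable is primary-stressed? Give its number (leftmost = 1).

Weights: 7 mer L, 8 lu: H, 9 fa L.
The penult (syllable 8, lu:) is heavy, so it takes stress.
Primary stress: syllable 8 → ste.tur.no.lu:.bin.fa:.mer.ˈlu:.fa.

8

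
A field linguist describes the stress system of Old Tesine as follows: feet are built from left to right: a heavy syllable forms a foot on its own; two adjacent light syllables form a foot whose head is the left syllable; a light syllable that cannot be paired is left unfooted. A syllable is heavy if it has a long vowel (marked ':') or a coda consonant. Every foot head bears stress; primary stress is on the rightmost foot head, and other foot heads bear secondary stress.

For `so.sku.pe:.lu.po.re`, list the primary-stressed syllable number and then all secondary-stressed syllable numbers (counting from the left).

Weights: 1 so L, 2 sku L, 3 pe: H, 4 lu L, 5 po L, 6 re L.
Parse left to right (heavy = foot alone; LL = one foot; stranded L unfooted): (ˈso.sku) (ˈpe:) (ˈlu.po) re.
Foot heads: 1, 3, 4.
Primary stress on the rightmost head = syllable 4.
Secondary stress on 1, 3: ˌso.sku.ˌpe:.ˈlu.po.re.

primary 4, secondary 1, 3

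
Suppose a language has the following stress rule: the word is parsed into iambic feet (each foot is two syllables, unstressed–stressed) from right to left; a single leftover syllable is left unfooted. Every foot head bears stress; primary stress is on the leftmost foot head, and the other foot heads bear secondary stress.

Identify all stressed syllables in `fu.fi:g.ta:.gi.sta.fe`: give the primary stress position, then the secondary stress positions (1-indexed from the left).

primary 2, secondary 4, 6

Parse right to left into iambic (σˈσ) feet: (fu.ˈfi:g) (ta:.ˈgi) (sta.ˈfe).
Foot heads (stressed positions): 2, 4, 6.
End Rule Leftmost: primary stress on the leftmost head = syllable 2.
Secondary stress on 4, 6: fu.ˈfi:g.ta:.ˌgi.sta.ˌfe.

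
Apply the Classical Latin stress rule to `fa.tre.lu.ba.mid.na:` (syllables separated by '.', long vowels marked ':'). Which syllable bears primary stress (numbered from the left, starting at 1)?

5

Classical Latin: stress the penult if heavy (long vowel or closed), else the antepenult.
Weights: 4 ba L, 5 mid H, 6 na: H.
The penult (syllable 5, mid) is heavy, so it takes stress.
Stress on syllable 5: fa.tre.lu.ba.ˈmid.na:.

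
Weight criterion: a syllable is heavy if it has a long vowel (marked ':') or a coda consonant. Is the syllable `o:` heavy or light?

heavy

`o:`: long vowel, open (no coda). Long vowel → heavy.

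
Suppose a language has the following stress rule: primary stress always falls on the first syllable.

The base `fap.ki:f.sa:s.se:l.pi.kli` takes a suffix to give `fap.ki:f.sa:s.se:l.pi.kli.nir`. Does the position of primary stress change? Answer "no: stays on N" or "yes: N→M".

Base `fap.ki:f.sa:s.se:l.pi.kli` (6 syllables):
  The word has 6 syllables; the first syllable is syllable 1 (fap).
  → primary stress on syllable 1.
Suffixed `fap.ki:f.sa:s.se:l.pi.kli.nir` (7 syllables):
  The word has 7 syllables; the first syllable is syllable 1 (fap).
  → primary stress on syllable 1.

no: stays on 1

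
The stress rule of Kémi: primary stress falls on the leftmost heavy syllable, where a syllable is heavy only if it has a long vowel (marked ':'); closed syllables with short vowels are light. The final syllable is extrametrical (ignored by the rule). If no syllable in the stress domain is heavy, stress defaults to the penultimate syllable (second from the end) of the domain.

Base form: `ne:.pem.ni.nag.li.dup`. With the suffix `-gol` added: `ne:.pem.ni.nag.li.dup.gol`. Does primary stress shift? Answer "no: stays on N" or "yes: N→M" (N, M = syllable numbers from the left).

no: stays on 1

Base `ne:.pem.ni.nag.li.dup` (6 syllables):
  The final syllable (6, dup) is extrametrical; the stress domain is syllables 1–5.
  Weights: 1 ne: H, 2 pem L, 3 ni L, 4 nag L, 5 li L.
  Heavy syllables in the domain: 1. The leftmost is syllable 1 (ne:).
  → primary stress on syllable 1.
Suffixed `ne:.pem.ni.nag.li.dup.gol` (7 syllables):
  The final syllable (7, gol) is extrametrical; the stress domain is syllables 1–6.
  Weights: 1 ne: H, 2 pem L, 3 ni L, 4 nag L, 5 li L, 6 dup L.
  Heavy syllables in the domain: 1. The leftmost is syllable 1 (ne:).
  → primary stress on syllable 1.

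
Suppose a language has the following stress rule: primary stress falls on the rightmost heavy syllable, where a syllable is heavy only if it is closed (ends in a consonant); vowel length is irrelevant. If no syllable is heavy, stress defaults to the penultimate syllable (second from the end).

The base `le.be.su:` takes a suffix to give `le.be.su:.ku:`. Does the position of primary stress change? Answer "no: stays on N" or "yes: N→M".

Base `le.be.su:` (3 syllables):
  Weights: 1 le L, 2 be L, 3 su: L.
  No heavy syllable in the domain; default to the penultimate syllable (second from the end) = syllable 2.
  → primary stress on syllable 2.
Suffixed `le.be.su:.ku:` (4 syllables):
  Weights: 1 le L, 2 be L, 3 su: L, 4 ku: L.
  No heavy syllable in the domain; default to the penultimate syllable (second from the end) = syllable 3.
  → primary stress on syllable 3.

yes: 2→3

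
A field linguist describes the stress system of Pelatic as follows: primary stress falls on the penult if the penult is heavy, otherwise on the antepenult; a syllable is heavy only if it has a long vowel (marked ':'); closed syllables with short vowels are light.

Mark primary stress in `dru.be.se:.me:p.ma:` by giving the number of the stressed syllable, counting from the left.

4

Weights: 3 se: H, 4 me:p H, 5 ma: H.
The penult (syllable 4, me:p) is heavy, so it takes stress.
Primary stress: syllable 4 → dru.be.se:.ˈme:p.ma:.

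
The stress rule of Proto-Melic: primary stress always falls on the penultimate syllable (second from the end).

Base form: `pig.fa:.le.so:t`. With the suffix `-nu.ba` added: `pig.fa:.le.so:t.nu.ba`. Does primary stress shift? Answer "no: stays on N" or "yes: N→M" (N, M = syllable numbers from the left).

Base `pig.fa:.le.so:t` (4 syllables):
  The word has 4 syllables; the penultimate syllable (second from the end) is syllable 3 (le).
  → primary stress on syllable 3.
Suffixed `pig.fa:.le.so:t.nu.ba` (6 syllables):
  The word has 6 syllables; the penultimate syllable (second from the end) is syllable 5 (nu).
  → primary stress on syllable 5.

yes: 3→5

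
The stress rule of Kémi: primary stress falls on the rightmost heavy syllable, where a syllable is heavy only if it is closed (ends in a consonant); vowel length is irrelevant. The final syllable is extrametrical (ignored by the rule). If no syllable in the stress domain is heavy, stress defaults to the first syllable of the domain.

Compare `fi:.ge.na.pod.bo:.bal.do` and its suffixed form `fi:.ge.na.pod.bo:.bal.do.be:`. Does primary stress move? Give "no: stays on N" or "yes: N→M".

Base `fi:.ge.na.pod.bo:.bal.do` (7 syllables):
  The final syllable (7, do) is extrametrical; the stress domain is syllables 1–6.
  Weights: 1 fi: L, 2 ge L, 3 na L, 4 pod H, 5 bo: L, 6 bal H.
  Heavy syllables in the domain: 4, 6. The rightmost is syllable 6 (bal).
  → primary stress on syllable 6.
Suffixed `fi:.ge.na.pod.bo:.bal.do.be:` (8 syllables):
  The final syllable (8, be:) is extrametrical; the stress domain is syllables 1–7.
  Weights: 1 fi: L, 2 ge L, 3 na L, 4 pod H, 5 bo: L, 6 bal H, 7 do L.
  Heavy syllables in the domain: 4, 6. The rightmost is syllable 6 (bal).
  → primary stress on syllable 6.

no: stays on 6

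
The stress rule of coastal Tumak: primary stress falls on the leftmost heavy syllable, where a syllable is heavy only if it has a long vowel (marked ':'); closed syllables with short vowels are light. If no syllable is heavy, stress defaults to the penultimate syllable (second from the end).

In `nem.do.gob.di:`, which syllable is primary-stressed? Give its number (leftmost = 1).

4

Weights: 1 nem L, 2 do L, 3 gob L, 4 di: H.
Heavy syllables in the domain: 4. The leftmost is syllable 4 (di:).
Primary stress: syllable 4 → nem.do.gob.ˈdi:.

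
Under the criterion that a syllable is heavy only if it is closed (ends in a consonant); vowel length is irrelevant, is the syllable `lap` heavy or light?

`lap`: short vowel, closed (coda /p/). Closed (coda /p/) → heavy.

heavy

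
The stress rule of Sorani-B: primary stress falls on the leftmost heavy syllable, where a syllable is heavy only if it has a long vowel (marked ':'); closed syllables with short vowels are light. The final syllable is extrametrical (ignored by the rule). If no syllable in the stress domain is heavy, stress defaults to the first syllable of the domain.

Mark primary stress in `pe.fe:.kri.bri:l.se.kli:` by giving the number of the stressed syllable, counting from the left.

2

The final syllable (6, kli:) is extrametrical; the stress domain is syllables 1–5.
Weights: 1 pe L, 2 fe: H, 3 kri L, 4 bri:l H, 5 se L.
Heavy syllables in the domain: 2, 4. The leftmost is syllable 2 (fe:).
Primary stress: syllable 2 → pe.ˈfe:.kri.bri:l.se.kli:.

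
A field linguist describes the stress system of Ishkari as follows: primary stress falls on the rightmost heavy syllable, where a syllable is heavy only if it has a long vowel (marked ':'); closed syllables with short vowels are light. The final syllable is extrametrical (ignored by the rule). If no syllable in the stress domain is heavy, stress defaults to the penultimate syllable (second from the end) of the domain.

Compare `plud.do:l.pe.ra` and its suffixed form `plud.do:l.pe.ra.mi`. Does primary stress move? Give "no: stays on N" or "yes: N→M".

Base `plud.do:l.pe.ra` (4 syllables):
  The final syllable (4, ra) is extrametrical; the stress domain is syllables 1–3.
  Weights: 1 plud L, 2 do:l H, 3 pe L.
  Heavy syllables in the domain: 2. The rightmost is syllable 2 (do:l).
  → primary stress on syllable 2.
Suffixed `plud.do:l.pe.ra.mi` (5 syllables):
  The final syllable (5, mi) is extrametrical; the stress domain is syllables 1–4.
  Weights: 1 plud L, 2 do:l H, 3 pe L, 4 ra L.
  Heavy syllables in the domain: 2. The rightmost is syllable 2 (do:l).
  → primary stress on syllable 2.

no: stays on 2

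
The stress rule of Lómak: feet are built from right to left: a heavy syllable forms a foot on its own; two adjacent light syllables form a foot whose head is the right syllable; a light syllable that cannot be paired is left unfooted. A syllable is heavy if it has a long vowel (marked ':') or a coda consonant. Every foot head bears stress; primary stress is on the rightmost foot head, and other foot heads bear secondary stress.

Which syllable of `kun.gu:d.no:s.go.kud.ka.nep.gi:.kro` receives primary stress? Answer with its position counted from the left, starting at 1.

Weights: 1 kun H, 2 gu:d H, 3 no:s H, 4 go L, 5 kud H, 6 ka L, 7 nep H, 8 gi: H, 9 kro L.
Parse right to left (heavy = foot alone; LL = one foot; stranded L unfooted): (ˈkun) (ˈgu:d) (ˈno:s) go (ˈkud) ka (ˈnep) (ˈgi:) kro.
Foot heads: 1, 2, 3, 5, 7, 8.
Primary stress on the rightmost head = syllable 8.
Primary stress: syllable 8 → kun.gu:d.no:s.go.kud.ka.nep.ˈgi:.kro.

8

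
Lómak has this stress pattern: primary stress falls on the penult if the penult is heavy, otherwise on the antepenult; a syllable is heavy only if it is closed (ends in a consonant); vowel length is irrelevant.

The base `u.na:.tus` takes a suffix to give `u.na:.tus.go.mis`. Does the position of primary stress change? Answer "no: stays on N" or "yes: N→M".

yes: 1→3

Base `u.na:.tus` (3 syllables):
  Weights: 1 u L, 2 na: L, 3 tus H.
  The penult (syllable 2, na:) is light, so stress falls on the antepenult (syllable 1, u).
  → primary stress on syllable 1.
Suffixed `u.na:.tus.go.mis` (5 syllables):
  Weights: 3 tus H, 4 go L, 5 mis H.
  The penult (syllable 4, go) is light, so stress falls on the antepenult (syllable 3, tus).
  → primary stress on syllable 3.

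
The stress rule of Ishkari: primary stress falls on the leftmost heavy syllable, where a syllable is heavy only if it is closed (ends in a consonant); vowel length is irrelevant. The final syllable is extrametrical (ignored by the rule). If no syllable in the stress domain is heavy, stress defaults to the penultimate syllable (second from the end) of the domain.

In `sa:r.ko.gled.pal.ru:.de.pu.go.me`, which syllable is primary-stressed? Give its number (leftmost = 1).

The final syllable (9, me) is extrametrical; the stress domain is syllables 1–8.
Weights: 1 sa:r H, 2 ko L, 3 gled H, 4 pal H, 5 ru: L, 6 de L, 7 pu L, 8 go L.
Heavy syllables in the domain: 1, 3, 4. The leftmost is syllable 1 (sa:r).
Primary stress: syllable 1 → ˈsa:r.ko.gled.pal.ru:.de.pu.go.me.

1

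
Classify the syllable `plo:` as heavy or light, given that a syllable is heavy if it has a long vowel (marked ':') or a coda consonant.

`plo:`: long vowel, open (no coda). Long vowel → heavy.

heavy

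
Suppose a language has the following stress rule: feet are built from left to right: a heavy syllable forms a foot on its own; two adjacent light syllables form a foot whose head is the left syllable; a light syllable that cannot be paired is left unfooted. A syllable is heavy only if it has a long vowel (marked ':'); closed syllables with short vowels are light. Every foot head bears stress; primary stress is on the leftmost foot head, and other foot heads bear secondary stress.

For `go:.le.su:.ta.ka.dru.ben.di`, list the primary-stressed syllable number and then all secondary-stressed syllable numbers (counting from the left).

primary 1, secondary 3, 4, 6

Weights: 1 go: H, 2 le L, 3 su: H, 4 ta L, 5 ka L, 6 dru L, 7 ben L, 8 di L.
Parse left to right (heavy = foot alone; LL = one foot; stranded L unfooted): (ˈgo:) le (ˈsu:) (ˈta.ka) (ˈdru.ben) di.
Foot heads: 1, 3, 4, 6.
Primary stress on the leftmost head = syllable 1.
Secondary stress on 3, 4, 6: ˈgo:.le.ˌsu:.ˌta.ka.ˌdru.ben.di.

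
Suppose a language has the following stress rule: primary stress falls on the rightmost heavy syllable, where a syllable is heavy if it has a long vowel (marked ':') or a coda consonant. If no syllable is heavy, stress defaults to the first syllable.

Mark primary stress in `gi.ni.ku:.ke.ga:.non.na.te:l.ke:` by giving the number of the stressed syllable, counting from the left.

Weights: 1 gi L, 2 ni L, 3 ku: H, 4 ke L, 5 ga: H, 6 non H, 7 na L, 8 te:l H, 9 ke: H.
Heavy syllables in the domain: 3, 5, 6, 8, 9. The rightmost is syllable 9 (ke:).
Primary stress: syllable 9 → gi.ni.ku:.ke.ga:.non.na.te:l.ˈke:.

9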